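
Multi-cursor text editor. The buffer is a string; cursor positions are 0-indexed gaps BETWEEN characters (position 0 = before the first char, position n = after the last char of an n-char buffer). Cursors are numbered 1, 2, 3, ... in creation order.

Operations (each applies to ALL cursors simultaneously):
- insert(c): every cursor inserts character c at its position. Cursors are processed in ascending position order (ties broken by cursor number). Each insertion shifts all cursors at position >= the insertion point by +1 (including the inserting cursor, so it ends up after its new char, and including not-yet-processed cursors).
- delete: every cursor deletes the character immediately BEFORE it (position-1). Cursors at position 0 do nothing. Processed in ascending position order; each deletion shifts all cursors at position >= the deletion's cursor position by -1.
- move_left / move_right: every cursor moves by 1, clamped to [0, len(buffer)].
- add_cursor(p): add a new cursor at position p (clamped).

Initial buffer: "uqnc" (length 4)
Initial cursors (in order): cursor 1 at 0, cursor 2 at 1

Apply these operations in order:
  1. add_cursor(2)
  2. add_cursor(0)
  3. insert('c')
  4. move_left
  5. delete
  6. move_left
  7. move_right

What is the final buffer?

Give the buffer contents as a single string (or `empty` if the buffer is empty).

After op 1 (add_cursor(2)): buffer="uqnc" (len 4), cursors c1@0 c2@1 c3@2, authorship ....
After op 2 (add_cursor(0)): buffer="uqnc" (len 4), cursors c1@0 c4@0 c2@1 c3@2, authorship ....
After op 3 (insert('c')): buffer="ccucqcnc" (len 8), cursors c1@2 c4@2 c2@4 c3@6, authorship 14.2.3..
After op 4 (move_left): buffer="ccucqcnc" (len 8), cursors c1@1 c4@1 c2@3 c3@5, authorship 14.2.3..
After op 5 (delete): buffer="cccnc" (len 5), cursors c1@0 c4@0 c2@1 c3@2, authorship 423..
After op 6 (move_left): buffer="cccnc" (len 5), cursors c1@0 c2@0 c4@0 c3@1, authorship 423..
After op 7 (move_right): buffer="cccnc" (len 5), cursors c1@1 c2@1 c4@1 c3@2, authorship 423..

Answer: cccnc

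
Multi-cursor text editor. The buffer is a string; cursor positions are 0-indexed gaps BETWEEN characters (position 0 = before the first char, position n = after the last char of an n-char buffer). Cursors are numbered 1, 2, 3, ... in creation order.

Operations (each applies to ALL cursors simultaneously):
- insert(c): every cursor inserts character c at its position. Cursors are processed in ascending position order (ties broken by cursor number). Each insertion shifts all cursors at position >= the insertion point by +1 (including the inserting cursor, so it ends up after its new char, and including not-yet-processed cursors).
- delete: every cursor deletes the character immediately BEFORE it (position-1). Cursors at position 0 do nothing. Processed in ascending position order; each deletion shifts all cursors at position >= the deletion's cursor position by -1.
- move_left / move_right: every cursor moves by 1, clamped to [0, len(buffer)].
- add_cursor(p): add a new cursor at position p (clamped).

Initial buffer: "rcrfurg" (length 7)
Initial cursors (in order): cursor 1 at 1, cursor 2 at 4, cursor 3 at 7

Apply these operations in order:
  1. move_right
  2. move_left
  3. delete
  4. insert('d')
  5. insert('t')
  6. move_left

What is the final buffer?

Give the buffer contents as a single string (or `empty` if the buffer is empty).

After op 1 (move_right): buffer="rcrfurg" (len 7), cursors c1@2 c2@5 c3@7, authorship .......
After op 2 (move_left): buffer="rcrfurg" (len 7), cursors c1@1 c2@4 c3@6, authorship .......
After op 3 (delete): buffer="crug" (len 4), cursors c1@0 c2@2 c3@3, authorship ....
After op 4 (insert('d')): buffer="dcrdudg" (len 7), cursors c1@1 c2@4 c3@6, authorship 1..2.3.
After op 5 (insert('t')): buffer="dtcrdtudtg" (len 10), cursors c1@2 c2@6 c3@9, authorship 11..22.33.
After op 6 (move_left): buffer="dtcrdtudtg" (len 10), cursors c1@1 c2@5 c3@8, authorship 11..22.33.

Answer: dtcrdtudtg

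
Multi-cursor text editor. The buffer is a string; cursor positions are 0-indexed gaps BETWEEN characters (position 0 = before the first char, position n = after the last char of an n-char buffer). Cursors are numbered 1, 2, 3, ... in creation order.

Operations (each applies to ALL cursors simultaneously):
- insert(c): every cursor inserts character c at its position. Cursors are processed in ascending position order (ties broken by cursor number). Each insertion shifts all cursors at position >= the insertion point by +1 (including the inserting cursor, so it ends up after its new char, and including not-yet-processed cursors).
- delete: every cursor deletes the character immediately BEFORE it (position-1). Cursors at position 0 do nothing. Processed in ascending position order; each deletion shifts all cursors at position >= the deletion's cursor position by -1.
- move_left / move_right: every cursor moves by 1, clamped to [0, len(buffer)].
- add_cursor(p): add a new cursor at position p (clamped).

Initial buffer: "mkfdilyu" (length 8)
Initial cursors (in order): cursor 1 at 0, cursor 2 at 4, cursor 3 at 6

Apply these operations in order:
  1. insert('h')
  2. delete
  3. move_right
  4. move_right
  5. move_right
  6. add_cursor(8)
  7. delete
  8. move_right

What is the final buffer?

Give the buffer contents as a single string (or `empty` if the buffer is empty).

After op 1 (insert('h')): buffer="hmkfdhilhyu" (len 11), cursors c1@1 c2@6 c3@9, authorship 1....2..3..
After op 2 (delete): buffer="mkfdilyu" (len 8), cursors c1@0 c2@4 c3@6, authorship ........
After op 3 (move_right): buffer="mkfdilyu" (len 8), cursors c1@1 c2@5 c3@7, authorship ........
After op 4 (move_right): buffer="mkfdilyu" (len 8), cursors c1@2 c2@6 c3@8, authorship ........
After op 5 (move_right): buffer="mkfdilyu" (len 8), cursors c1@3 c2@7 c3@8, authorship ........
After op 6 (add_cursor(8)): buffer="mkfdilyu" (len 8), cursors c1@3 c2@7 c3@8 c4@8, authorship ........
After op 7 (delete): buffer="mkdi" (len 4), cursors c1@2 c2@4 c3@4 c4@4, authorship ....
After op 8 (move_right): buffer="mkdi" (len 4), cursors c1@3 c2@4 c3@4 c4@4, authorship ....

Answer: mkdi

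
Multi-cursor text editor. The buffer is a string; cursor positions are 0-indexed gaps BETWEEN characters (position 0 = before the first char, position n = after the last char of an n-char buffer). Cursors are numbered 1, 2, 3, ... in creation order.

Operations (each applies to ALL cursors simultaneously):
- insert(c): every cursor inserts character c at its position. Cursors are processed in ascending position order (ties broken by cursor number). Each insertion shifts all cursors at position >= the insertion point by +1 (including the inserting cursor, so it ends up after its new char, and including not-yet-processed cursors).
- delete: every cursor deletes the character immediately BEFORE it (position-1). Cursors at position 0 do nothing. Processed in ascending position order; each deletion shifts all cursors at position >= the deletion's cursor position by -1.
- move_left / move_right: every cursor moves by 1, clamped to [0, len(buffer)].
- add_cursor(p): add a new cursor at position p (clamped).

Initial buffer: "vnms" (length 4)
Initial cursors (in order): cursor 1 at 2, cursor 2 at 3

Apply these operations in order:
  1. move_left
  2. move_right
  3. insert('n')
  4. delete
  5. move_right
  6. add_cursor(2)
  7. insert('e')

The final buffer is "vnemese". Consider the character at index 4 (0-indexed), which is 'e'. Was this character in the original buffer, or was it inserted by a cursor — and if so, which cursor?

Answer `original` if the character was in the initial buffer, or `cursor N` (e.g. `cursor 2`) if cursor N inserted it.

After op 1 (move_left): buffer="vnms" (len 4), cursors c1@1 c2@2, authorship ....
After op 2 (move_right): buffer="vnms" (len 4), cursors c1@2 c2@3, authorship ....
After op 3 (insert('n')): buffer="vnnmns" (len 6), cursors c1@3 c2@5, authorship ..1.2.
After op 4 (delete): buffer="vnms" (len 4), cursors c1@2 c2@3, authorship ....
After op 5 (move_right): buffer="vnms" (len 4), cursors c1@3 c2@4, authorship ....
After op 6 (add_cursor(2)): buffer="vnms" (len 4), cursors c3@2 c1@3 c2@4, authorship ....
After op 7 (insert('e')): buffer="vnemese" (len 7), cursors c3@3 c1@5 c2@7, authorship ..3.1.2
Authorship (.=original, N=cursor N): . . 3 . 1 . 2
Index 4: author = 1

Answer: cursor 1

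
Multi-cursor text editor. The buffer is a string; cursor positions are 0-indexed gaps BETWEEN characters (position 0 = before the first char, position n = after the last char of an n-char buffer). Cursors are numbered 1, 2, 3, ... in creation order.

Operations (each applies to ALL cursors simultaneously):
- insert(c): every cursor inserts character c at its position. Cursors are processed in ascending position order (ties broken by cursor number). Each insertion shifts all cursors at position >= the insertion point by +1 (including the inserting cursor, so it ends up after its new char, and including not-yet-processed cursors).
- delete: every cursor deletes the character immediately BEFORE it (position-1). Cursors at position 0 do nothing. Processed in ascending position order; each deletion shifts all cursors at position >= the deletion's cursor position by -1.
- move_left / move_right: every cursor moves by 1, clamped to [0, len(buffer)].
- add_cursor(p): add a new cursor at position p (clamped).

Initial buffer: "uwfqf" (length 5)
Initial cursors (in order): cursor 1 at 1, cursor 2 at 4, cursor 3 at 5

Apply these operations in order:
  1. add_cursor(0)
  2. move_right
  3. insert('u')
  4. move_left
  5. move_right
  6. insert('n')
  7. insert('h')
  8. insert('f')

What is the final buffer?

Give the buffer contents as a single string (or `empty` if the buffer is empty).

After op 1 (add_cursor(0)): buffer="uwfqf" (len 5), cursors c4@0 c1@1 c2@4 c3@5, authorship .....
After op 2 (move_right): buffer="uwfqf" (len 5), cursors c4@1 c1@2 c2@5 c3@5, authorship .....
After op 3 (insert('u')): buffer="uuwufqfuu" (len 9), cursors c4@2 c1@4 c2@9 c3@9, authorship .4.1...23
After op 4 (move_left): buffer="uuwufqfuu" (len 9), cursors c4@1 c1@3 c2@8 c3@8, authorship .4.1...23
After op 5 (move_right): buffer="uuwufqfuu" (len 9), cursors c4@2 c1@4 c2@9 c3@9, authorship .4.1...23
After op 6 (insert('n')): buffer="uunwunfqfuunn" (len 13), cursors c4@3 c1@6 c2@13 c3@13, authorship .44.11...2323
After op 7 (insert('h')): buffer="uunhwunhfqfuunnhh" (len 17), cursors c4@4 c1@8 c2@17 c3@17, authorship .444.111...232323
After op 8 (insert('f')): buffer="uunhfwunhffqfuunnhhff" (len 21), cursors c4@5 c1@10 c2@21 c3@21, authorship .4444.1111...23232323

Answer: uunhfwunhffqfuunnhhff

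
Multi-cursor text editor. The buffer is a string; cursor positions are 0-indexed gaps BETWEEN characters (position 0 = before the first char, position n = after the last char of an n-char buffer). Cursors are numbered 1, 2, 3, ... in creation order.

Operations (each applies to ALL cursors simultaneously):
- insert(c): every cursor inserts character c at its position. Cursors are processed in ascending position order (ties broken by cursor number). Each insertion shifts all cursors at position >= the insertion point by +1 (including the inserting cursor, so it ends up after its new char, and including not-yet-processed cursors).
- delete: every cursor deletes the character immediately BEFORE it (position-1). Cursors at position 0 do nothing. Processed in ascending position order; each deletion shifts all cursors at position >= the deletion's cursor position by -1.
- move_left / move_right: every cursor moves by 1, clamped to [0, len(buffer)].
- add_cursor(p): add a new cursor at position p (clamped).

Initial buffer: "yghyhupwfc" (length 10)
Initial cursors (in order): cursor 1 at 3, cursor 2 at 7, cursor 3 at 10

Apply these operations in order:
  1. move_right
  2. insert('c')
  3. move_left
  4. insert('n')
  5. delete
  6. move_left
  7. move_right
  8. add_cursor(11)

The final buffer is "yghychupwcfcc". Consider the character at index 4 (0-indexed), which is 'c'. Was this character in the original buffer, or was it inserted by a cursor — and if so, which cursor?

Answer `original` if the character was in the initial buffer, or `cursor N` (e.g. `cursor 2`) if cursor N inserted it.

Answer: cursor 1

Derivation:
After op 1 (move_right): buffer="yghyhupwfc" (len 10), cursors c1@4 c2@8 c3@10, authorship ..........
After op 2 (insert('c')): buffer="yghychupwcfcc" (len 13), cursors c1@5 c2@10 c3@13, authorship ....1....2..3
After op 3 (move_left): buffer="yghychupwcfcc" (len 13), cursors c1@4 c2@9 c3@12, authorship ....1....2..3
After op 4 (insert('n')): buffer="yghynchupwncfcnc" (len 16), cursors c1@5 c2@11 c3@15, authorship ....11....22..33
After op 5 (delete): buffer="yghychupwcfcc" (len 13), cursors c1@4 c2@9 c3@12, authorship ....1....2..3
After op 6 (move_left): buffer="yghychupwcfcc" (len 13), cursors c1@3 c2@8 c3@11, authorship ....1....2..3
After op 7 (move_right): buffer="yghychupwcfcc" (len 13), cursors c1@4 c2@9 c3@12, authorship ....1....2..3
After op 8 (add_cursor(11)): buffer="yghychupwcfcc" (len 13), cursors c1@4 c2@9 c4@11 c3@12, authorship ....1....2..3
Authorship (.=original, N=cursor N): . . . . 1 . . . . 2 . . 3
Index 4: author = 1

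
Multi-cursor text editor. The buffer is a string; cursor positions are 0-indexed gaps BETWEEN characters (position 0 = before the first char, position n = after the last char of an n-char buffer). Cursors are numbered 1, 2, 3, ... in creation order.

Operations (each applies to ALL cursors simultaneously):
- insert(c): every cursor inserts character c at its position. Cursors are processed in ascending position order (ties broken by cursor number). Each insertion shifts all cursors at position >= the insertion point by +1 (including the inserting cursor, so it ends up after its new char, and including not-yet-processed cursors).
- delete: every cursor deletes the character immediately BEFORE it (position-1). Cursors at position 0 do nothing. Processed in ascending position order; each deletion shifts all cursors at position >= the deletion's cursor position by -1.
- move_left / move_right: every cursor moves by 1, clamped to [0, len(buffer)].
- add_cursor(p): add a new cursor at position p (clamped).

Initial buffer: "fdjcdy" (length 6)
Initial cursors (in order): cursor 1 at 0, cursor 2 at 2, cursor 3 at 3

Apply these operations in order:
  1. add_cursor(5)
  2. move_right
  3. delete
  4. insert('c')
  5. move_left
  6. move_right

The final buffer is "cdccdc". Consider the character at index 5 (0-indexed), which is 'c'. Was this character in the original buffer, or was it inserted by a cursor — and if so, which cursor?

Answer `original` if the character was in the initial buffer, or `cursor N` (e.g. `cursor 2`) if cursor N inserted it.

Answer: cursor 4

Derivation:
After op 1 (add_cursor(5)): buffer="fdjcdy" (len 6), cursors c1@0 c2@2 c3@3 c4@5, authorship ......
After op 2 (move_right): buffer="fdjcdy" (len 6), cursors c1@1 c2@3 c3@4 c4@6, authorship ......
After op 3 (delete): buffer="dd" (len 2), cursors c1@0 c2@1 c3@1 c4@2, authorship ..
After op 4 (insert('c')): buffer="cdccdc" (len 6), cursors c1@1 c2@4 c3@4 c4@6, authorship 1.23.4
After op 5 (move_left): buffer="cdccdc" (len 6), cursors c1@0 c2@3 c3@3 c4@5, authorship 1.23.4
After op 6 (move_right): buffer="cdccdc" (len 6), cursors c1@1 c2@4 c3@4 c4@6, authorship 1.23.4
Authorship (.=original, N=cursor N): 1 . 2 3 . 4
Index 5: author = 4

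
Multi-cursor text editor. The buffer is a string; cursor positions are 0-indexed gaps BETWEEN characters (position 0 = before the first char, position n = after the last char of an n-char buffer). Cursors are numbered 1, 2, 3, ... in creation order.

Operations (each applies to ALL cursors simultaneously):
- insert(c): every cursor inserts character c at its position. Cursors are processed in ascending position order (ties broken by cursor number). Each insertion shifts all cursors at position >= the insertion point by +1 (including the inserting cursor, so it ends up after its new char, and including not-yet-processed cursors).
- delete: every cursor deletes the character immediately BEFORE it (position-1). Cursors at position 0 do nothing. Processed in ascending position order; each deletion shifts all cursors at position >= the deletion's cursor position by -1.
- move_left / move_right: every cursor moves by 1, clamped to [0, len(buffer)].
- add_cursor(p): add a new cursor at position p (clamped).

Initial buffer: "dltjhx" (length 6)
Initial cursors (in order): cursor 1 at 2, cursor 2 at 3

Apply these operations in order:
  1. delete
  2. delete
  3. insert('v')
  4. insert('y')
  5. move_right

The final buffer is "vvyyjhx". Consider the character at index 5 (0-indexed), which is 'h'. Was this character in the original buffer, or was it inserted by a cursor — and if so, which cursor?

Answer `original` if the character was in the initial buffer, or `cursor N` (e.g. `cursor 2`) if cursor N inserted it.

After op 1 (delete): buffer="djhx" (len 4), cursors c1@1 c2@1, authorship ....
After op 2 (delete): buffer="jhx" (len 3), cursors c1@0 c2@0, authorship ...
After op 3 (insert('v')): buffer="vvjhx" (len 5), cursors c1@2 c2@2, authorship 12...
After op 4 (insert('y')): buffer="vvyyjhx" (len 7), cursors c1@4 c2@4, authorship 1212...
After op 5 (move_right): buffer="vvyyjhx" (len 7), cursors c1@5 c2@5, authorship 1212...
Authorship (.=original, N=cursor N): 1 2 1 2 . . .
Index 5: author = original

Answer: original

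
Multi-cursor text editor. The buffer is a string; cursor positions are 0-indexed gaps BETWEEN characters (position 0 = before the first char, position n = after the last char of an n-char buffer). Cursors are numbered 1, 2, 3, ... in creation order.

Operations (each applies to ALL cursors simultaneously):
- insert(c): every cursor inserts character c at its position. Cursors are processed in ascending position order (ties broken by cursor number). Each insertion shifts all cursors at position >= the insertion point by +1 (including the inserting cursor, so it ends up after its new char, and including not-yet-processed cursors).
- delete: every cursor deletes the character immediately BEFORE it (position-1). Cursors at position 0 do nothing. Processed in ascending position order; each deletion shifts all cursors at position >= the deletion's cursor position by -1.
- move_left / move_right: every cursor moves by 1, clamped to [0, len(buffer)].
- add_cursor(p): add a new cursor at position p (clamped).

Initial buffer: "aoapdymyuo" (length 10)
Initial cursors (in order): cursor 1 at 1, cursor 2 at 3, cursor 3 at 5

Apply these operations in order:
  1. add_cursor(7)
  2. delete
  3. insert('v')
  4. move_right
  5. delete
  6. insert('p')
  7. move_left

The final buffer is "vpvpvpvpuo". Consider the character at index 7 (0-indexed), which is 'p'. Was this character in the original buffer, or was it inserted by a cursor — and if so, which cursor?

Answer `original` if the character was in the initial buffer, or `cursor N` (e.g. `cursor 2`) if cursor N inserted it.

After op 1 (add_cursor(7)): buffer="aoapdymyuo" (len 10), cursors c1@1 c2@3 c3@5 c4@7, authorship ..........
After op 2 (delete): buffer="opyyuo" (len 6), cursors c1@0 c2@1 c3@2 c4@3, authorship ......
After op 3 (insert('v')): buffer="vovpvyvyuo" (len 10), cursors c1@1 c2@3 c3@5 c4@7, authorship 1.2.3.4...
After op 4 (move_right): buffer="vovpvyvyuo" (len 10), cursors c1@2 c2@4 c3@6 c4@8, authorship 1.2.3.4...
After op 5 (delete): buffer="vvvvuo" (len 6), cursors c1@1 c2@2 c3@3 c4@4, authorship 1234..
After op 6 (insert('p')): buffer="vpvpvpvpuo" (len 10), cursors c1@2 c2@4 c3@6 c4@8, authorship 11223344..
After op 7 (move_left): buffer="vpvpvpvpuo" (len 10), cursors c1@1 c2@3 c3@5 c4@7, authorship 11223344..
Authorship (.=original, N=cursor N): 1 1 2 2 3 3 4 4 . .
Index 7: author = 4

Answer: cursor 4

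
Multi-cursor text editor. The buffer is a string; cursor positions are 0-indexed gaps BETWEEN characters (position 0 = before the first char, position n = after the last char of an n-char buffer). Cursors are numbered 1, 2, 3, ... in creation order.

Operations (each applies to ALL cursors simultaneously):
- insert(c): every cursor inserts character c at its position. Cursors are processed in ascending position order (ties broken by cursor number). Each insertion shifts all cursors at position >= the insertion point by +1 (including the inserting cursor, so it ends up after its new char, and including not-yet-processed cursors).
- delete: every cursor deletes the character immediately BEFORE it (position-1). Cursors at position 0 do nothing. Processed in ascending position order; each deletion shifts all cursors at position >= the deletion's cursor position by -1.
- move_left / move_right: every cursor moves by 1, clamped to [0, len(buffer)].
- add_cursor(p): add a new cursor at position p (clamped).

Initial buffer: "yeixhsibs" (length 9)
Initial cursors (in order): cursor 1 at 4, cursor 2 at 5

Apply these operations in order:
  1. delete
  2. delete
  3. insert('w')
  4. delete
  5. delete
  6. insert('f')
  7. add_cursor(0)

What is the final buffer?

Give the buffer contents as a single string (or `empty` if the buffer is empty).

After op 1 (delete): buffer="yeisibs" (len 7), cursors c1@3 c2@3, authorship .......
After op 2 (delete): buffer="ysibs" (len 5), cursors c1@1 c2@1, authorship .....
After op 3 (insert('w')): buffer="ywwsibs" (len 7), cursors c1@3 c2@3, authorship .12....
After op 4 (delete): buffer="ysibs" (len 5), cursors c1@1 c2@1, authorship .....
After op 5 (delete): buffer="sibs" (len 4), cursors c1@0 c2@0, authorship ....
After op 6 (insert('f')): buffer="ffsibs" (len 6), cursors c1@2 c2@2, authorship 12....
After op 7 (add_cursor(0)): buffer="ffsibs" (len 6), cursors c3@0 c1@2 c2@2, authorship 12....

Answer: ffsibs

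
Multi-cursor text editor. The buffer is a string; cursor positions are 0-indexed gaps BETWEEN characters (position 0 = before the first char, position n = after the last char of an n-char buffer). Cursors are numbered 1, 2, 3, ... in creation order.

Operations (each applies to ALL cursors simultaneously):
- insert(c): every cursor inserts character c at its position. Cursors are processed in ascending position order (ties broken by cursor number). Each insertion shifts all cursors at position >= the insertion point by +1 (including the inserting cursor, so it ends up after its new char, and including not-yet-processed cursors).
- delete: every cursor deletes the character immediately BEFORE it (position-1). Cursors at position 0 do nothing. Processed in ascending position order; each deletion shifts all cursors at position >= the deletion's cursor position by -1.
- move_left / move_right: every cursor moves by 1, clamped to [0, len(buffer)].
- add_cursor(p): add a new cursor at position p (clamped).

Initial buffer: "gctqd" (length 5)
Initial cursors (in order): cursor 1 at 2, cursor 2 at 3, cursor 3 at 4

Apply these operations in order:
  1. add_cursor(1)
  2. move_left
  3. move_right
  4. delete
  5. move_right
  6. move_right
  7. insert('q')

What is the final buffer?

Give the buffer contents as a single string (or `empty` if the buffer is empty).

After op 1 (add_cursor(1)): buffer="gctqd" (len 5), cursors c4@1 c1@2 c2@3 c3@4, authorship .....
After op 2 (move_left): buffer="gctqd" (len 5), cursors c4@0 c1@1 c2@2 c3@3, authorship .....
After op 3 (move_right): buffer="gctqd" (len 5), cursors c4@1 c1@2 c2@3 c3@4, authorship .....
After op 4 (delete): buffer="d" (len 1), cursors c1@0 c2@0 c3@0 c4@0, authorship .
After op 5 (move_right): buffer="d" (len 1), cursors c1@1 c2@1 c3@1 c4@1, authorship .
After op 6 (move_right): buffer="d" (len 1), cursors c1@1 c2@1 c3@1 c4@1, authorship .
After op 7 (insert('q')): buffer="dqqqq" (len 5), cursors c1@5 c2@5 c3@5 c4@5, authorship .1234

Answer: dqqqq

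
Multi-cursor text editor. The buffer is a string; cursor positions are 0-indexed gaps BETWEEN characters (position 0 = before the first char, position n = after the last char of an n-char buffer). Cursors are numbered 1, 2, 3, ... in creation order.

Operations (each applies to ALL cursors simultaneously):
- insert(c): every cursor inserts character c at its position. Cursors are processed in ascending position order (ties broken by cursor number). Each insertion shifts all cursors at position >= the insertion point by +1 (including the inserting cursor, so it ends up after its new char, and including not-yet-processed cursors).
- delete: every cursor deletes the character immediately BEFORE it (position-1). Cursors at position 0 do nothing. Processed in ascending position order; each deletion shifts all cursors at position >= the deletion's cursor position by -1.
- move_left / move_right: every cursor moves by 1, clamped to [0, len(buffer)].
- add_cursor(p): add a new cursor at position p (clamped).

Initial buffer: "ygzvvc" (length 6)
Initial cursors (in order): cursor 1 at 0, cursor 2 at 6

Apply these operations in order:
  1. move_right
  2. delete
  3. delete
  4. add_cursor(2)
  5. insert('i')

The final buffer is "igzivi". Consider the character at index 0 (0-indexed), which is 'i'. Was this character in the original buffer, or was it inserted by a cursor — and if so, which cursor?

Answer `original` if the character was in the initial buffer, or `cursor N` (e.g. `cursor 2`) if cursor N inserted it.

After op 1 (move_right): buffer="ygzvvc" (len 6), cursors c1@1 c2@6, authorship ......
After op 2 (delete): buffer="gzvv" (len 4), cursors c1@0 c2@4, authorship ....
After op 3 (delete): buffer="gzv" (len 3), cursors c1@0 c2@3, authorship ...
After op 4 (add_cursor(2)): buffer="gzv" (len 3), cursors c1@0 c3@2 c2@3, authorship ...
After op 5 (insert('i')): buffer="igzivi" (len 6), cursors c1@1 c3@4 c2@6, authorship 1..3.2
Authorship (.=original, N=cursor N): 1 . . 3 . 2
Index 0: author = 1

Answer: cursor 1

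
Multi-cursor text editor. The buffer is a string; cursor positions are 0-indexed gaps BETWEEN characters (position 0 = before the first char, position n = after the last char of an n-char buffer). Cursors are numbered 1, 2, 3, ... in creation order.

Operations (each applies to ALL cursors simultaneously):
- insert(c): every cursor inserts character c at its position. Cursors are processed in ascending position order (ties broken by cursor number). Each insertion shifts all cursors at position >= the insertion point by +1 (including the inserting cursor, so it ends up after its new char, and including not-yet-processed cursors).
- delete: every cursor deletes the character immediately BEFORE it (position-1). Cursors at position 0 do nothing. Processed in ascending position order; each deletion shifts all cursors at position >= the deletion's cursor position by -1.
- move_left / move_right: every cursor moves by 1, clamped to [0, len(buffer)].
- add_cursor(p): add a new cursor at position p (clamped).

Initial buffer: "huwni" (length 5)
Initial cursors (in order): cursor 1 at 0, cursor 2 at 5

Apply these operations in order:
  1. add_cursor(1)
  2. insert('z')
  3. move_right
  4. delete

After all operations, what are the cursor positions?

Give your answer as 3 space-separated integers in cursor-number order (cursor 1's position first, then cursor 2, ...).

After op 1 (add_cursor(1)): buffer="huwni" (len 5), cursors c1@0 c3@1 c2@5, authorship .....
After op 2 (insert('z')): buffer="zhzuwniz" (len 8), cursors c1@1 c3@3 c2@8, authorship 1.3....2
After op 3 (move_right): buffer="zhzuwniz" (len 8), cursors c1@2 c3@4 c2@8, authorship 1.3....2
After op 4 (delete): buffer="zzwni" (len 5), cursors c1@1 c3@2 c2@5, authorship 13...

Answer: 1 5 2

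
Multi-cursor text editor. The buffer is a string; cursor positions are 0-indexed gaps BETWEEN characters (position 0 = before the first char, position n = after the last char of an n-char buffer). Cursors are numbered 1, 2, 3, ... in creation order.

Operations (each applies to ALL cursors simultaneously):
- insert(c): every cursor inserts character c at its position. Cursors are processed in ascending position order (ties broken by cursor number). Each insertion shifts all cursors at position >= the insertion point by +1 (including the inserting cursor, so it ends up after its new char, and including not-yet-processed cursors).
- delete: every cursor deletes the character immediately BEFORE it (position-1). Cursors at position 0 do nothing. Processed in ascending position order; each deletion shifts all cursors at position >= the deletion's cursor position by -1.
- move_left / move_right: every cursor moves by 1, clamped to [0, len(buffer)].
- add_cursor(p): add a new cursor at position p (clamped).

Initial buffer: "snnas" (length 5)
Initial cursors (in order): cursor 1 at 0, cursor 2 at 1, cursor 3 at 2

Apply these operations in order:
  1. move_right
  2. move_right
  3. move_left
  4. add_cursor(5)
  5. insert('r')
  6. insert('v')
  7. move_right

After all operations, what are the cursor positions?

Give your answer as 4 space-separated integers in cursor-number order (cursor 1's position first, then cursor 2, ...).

After op 1 (move_right): buffer="snnas" (len 5), cursors c1@1 c2@2 c3@3, authorship .....
After op 2 (move_right): buffer="snnas" (len 5), cursors c1@2 c2@3 c3@4, authorship .....
After op 3 (move_left): buffer="snnas" (len 5), cursors c1@1 c2@2 c3@3, authorship .....
After op 4 (add_cursor(5)): buffer="snnas" (len 5), cursors c1@1 c2@2 c3@3 c4@5, authorship .....
After op 5 (insert('r')): buffer="srnrnrasr" (len 9), cursors c1@2 c2@4 c3@6 c4@9, authorship .1.2.3..4
After op 6 (insert('v')): buffer="srvnrvnrvasrv" (len 13), cursors c1@3 c2@6 c3@9 c4@13, authorship .11.22.33..44
After op 7 (move_right): buffer="srvnrvnrvasrv" (len 13), cursors c1@4 c2@7 c3@10 c4@13, authorship .11.22.33..44

Answer: 4 7 10 13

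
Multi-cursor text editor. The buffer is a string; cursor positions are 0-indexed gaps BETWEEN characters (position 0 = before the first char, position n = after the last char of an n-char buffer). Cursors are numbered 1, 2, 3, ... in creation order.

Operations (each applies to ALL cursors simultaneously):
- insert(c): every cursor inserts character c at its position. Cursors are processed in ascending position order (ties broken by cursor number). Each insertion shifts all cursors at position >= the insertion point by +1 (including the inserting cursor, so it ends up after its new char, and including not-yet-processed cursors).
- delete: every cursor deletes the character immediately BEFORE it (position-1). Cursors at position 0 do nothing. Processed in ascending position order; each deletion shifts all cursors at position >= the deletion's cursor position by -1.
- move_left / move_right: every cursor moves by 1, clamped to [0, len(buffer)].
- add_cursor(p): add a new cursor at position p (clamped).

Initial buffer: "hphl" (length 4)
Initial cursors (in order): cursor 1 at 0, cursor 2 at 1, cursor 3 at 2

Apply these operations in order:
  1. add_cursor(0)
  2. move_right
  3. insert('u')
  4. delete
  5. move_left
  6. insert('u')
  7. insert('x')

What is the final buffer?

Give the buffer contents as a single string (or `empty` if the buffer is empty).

Answer: uuxxhuxpuxhl

Derivation:
After op 1 (add_cursor(0)): buffer="hphl" (len 4), cursors c1@0 c4@0 c2@1 c3@2, authorship ....
After op 2 (move_right): buffer="hphl" (len 4), cursors c1@1 c4@1 c2@2 c3@3, authorship ....
After op 3 (insert('u')): buffer="huupuhul" (len 8), cursors c1@3 c4@3 c2@5 c3@7, authorship .14.2.3.
After op 4 (delete): buffer="hphl" (len 4), cursors c1@1 c4@1 c2@2 c3@3, authorship ....
After op 5 (move_left): buffer="hphl" (len 4), cursors c1@0 c4@0 c2@1 c3@2, authorship ....
After op 6 (insert('u')): buffer="uuhupuhl" (len 8), cursors c1@2 c4@2 c2@4 c3@6, authorship 14.2.3..
After op 7 (insert('x')): buffer="uuxxhuxpuxhl" (len 12), cursors c1@4 c4@4 c2@7 c3@10, authorship 1414.22.33..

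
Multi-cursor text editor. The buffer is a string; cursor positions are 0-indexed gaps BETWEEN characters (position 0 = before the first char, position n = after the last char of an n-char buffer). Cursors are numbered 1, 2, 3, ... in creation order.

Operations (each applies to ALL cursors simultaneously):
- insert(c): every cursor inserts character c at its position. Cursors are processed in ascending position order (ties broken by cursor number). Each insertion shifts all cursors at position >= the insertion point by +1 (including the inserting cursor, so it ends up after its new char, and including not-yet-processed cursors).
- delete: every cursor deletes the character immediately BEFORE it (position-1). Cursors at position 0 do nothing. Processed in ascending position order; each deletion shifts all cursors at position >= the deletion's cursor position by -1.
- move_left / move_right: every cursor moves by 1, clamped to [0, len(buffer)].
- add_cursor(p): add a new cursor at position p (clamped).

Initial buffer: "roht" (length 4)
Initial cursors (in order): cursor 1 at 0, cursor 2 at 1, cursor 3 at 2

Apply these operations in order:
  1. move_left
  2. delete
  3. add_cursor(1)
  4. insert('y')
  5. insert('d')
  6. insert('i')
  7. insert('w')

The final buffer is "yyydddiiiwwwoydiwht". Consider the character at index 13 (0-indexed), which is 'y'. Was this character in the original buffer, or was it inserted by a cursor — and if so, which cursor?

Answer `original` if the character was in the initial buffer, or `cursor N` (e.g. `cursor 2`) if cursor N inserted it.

Answer: cursor 4

Derivation:
After op 1 (move_left): buffer="roht" (len 4), cursors c1@0 c2@0 c3@1, authorship ....
After op 2 (delete): buffer="oht" (len 3), cursors c1@0 c2@0 c3@0, authorship ...
After op 3 (add_cursor(1)): buffer="oht" (len 3), cursors c1@0 c2@0 c3@0 c4@1, authorship ...
After op 4 (insert('y')): buffer="yyyoyht" (len 7), cursors c1@3 c2@3 c3@3 c4@5, authorship 123.4..
After op 5 (insert('d')): buffer="yyydddoydht" (len 11), cursors c1@6 c2@6 c3@6 c4@9, authorship 123123.44..
After op 6 (insert('i')): buffer="yyydddiiioydiht" (len 15), cursors c1@9 c2@9 c3@9 c4@13, authorship 123123123.444..
After op 7 (insert('w')): buffer="yyydddiiiwwwoydiwht" (len 19), cursors c1@12 c2@12 c3@12 c4@17, authorship 123123123123.4444..
Authorship (.=original, N=cursor N): 1 2 3 1 2 3 1 2 3 1 2 3 . 4 4 4 4 . .
Index 13: author = 4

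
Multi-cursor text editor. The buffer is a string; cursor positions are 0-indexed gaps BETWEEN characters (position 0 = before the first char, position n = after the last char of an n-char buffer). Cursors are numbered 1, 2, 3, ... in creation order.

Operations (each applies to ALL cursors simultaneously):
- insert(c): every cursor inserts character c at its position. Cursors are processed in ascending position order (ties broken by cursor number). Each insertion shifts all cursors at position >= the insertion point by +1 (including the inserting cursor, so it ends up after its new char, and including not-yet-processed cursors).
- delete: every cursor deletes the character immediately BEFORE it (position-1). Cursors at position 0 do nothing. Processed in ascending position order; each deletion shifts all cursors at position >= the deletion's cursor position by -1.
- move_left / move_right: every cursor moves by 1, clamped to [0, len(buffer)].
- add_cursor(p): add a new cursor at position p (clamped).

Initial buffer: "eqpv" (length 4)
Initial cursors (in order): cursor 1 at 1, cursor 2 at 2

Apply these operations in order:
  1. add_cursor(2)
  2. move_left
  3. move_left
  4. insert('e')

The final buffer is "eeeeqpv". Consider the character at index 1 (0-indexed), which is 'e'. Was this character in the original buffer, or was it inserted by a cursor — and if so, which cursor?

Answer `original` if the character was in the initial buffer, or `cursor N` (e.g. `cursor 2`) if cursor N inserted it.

After op 1 (add_cursor(2)): buffer="eqpv" (len 4), cursors c1@1 c2@2 c3@2, authorship ....
After op 2 (move_left): buffer="eqpv" (len 4), cursors c1@0 c2@1 c3@1, authorship ....
After op 3 (move_left): buffer="eqpv" (len 4), cursors c1@0 c2@0 c3@0, authorship ....
After op 4 (insert('e')): buffer="eeeeqpv" (len 7), cursors c1@3 c2@3 c3@3, authorship 123....
Authorship (.=original, N=cursor N): 1 2 3 . . . .
Index 1: author = 2

Answer: cursor 2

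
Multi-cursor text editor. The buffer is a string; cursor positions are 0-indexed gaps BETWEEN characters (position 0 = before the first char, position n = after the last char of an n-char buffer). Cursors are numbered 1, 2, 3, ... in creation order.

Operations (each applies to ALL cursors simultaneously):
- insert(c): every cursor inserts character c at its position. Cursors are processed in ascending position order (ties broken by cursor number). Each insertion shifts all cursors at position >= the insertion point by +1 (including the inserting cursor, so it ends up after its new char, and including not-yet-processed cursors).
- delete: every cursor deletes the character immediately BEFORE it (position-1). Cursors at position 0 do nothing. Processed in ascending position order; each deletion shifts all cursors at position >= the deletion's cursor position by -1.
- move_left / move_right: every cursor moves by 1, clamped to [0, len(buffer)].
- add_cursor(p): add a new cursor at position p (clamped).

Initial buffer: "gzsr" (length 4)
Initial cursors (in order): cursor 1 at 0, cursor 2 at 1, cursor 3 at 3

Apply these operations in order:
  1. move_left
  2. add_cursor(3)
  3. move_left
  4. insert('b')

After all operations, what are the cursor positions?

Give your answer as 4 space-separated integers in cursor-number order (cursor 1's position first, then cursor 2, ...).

Answer: 2 2 4 6

Derivation:
After op 1 (move_left): buffer="gzsr" (len 4), cursors c1@0 c2@0 c3@2, authorship ....
After op 2 (add_cursor(3)): buffer="gzsr" (len 4), cursors c1@0 c2@0 c3@2 c4@3, authorship ....
After op 3 (move_left): buffer="gzsr" (len 4), cursors c1@0 c2@0 c3@1 c4@2, authorship ....
After op 4 (insert('b')): buffer="bbgbzbsr" (len 8), cursors c1@2 c2@2 c3@4 c4@6, authorship 12.3.4..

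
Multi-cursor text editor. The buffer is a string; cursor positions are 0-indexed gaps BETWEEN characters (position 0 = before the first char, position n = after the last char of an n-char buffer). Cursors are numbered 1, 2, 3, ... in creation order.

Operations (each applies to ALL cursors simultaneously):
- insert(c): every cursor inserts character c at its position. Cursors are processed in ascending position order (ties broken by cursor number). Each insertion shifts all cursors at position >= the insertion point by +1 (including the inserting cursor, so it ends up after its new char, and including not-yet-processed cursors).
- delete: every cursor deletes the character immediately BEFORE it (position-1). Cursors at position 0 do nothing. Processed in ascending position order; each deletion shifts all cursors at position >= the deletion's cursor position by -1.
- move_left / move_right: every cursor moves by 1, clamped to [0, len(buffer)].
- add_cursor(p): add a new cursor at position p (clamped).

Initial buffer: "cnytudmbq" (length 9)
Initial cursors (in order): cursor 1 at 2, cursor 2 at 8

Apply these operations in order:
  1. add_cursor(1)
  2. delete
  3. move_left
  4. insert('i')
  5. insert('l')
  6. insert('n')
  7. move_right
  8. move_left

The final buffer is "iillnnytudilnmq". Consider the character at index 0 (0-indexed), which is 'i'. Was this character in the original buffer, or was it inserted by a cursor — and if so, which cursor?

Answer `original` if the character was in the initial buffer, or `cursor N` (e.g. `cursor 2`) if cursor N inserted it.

Answer: cursor 1

Derivation:
After op 1 (add_cursor(1)): buffer="cnytudmbq" (len 9), cursors c3@1 c1@2 c2@8, authorship .........
After op 2 (delete): buffer="ytudmq" (len 6), cursors c1@0 c3@0 c2@5, authorship ......
After op 3 (move_left): buffer="ytudmq" (len 6), cursors c1@0 c3@0 c2@4, authorship ......
After op 4 (insert('i')): buffer="iiytudimq" (len 9), cursors c1@2 c3@2 c2@7, authorship 13....2..
After op 5 (insert('l')): buffer="iillytudilmq" (len 12), cursors c1@4 c3@4 c2@10, authorship 1313....22..
After op 6 (insert('n')): buffer="iillnnytudilnmq" (len 15), cursors c1@6 c3@6 c2@13, authorship 131313....222..
After op 7 (move_right): buffer="iillnnytudilnmq" (len 15), cursors c1@7 c3@7 c2@14, authorship 131313....222..
After op 8 (move_left): buffer="iillnnytudilnmq" (len 15), cursors c1@6 c3@6 c2@13, authorship 131313....222..
Authorship (.=original, N=cursor N): 1 3 1 3 1 3 . . . . 2 2 2 . .
Index 0: author = 1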